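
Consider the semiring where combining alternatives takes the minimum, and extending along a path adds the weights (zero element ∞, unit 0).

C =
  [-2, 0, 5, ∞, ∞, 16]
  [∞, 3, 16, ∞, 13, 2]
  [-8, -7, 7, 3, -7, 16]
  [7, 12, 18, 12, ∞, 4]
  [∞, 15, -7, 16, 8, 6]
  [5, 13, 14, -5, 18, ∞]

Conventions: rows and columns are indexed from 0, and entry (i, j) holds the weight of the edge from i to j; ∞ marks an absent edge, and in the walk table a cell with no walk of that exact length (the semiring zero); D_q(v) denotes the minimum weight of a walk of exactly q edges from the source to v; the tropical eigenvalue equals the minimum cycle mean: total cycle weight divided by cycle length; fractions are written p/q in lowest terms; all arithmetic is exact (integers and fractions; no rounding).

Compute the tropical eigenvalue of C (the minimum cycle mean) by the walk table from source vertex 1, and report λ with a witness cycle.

q=0: [∞, 0, ∞, ∞, ∞, ∞]
q=1: [∞, 3, 16, ∞, 13, 2]
q=2: [7, 6, 6, -3, 9, 5]
q=3: [-2, -1, 2, 0, -1, 1]
q=4: [-6, -5, -8, -4, -5, 1]
q=5: [-16, -15, -12, -5, -15, -3]
q=6: [-20, -19, -22, -9, -19, -13]
Optimal cycle mean attained by: cycle 2->4->2, total (-7) + (-7), length 2.
Answer: λ = -7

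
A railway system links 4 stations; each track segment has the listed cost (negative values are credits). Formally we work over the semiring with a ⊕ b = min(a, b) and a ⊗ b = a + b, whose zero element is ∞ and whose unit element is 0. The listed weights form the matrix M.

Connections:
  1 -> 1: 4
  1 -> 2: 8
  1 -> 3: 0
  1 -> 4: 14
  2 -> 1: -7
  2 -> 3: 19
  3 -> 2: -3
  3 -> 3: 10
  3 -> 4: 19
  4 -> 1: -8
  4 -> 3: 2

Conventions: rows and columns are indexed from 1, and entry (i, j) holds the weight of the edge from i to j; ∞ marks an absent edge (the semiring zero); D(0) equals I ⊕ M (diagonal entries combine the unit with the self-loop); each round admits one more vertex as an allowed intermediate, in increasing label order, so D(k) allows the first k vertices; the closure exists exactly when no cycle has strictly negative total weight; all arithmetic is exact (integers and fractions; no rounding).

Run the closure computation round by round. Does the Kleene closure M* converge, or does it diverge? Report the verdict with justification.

D(0):
  [0, 8, 0, 14]
  [-7, 0, 19, ∞]
  [∞, -3, 0, 19]
  [-8, ∞, 2, 0]
D(1):
  [0, 8, 0, 14]
  [-7, 0, -7, 7]
  [∞, -3, 0, 19]
  [-8, 0, -8, 0]
Detection: at round 2, diagonal entry (3, 3) turns strictly negative.
Key observation: the cycle 3->2->1->3 has total weight (-3) + (-7) + 0, which is strictly negative.
Answer: DIVERGES — negative cycle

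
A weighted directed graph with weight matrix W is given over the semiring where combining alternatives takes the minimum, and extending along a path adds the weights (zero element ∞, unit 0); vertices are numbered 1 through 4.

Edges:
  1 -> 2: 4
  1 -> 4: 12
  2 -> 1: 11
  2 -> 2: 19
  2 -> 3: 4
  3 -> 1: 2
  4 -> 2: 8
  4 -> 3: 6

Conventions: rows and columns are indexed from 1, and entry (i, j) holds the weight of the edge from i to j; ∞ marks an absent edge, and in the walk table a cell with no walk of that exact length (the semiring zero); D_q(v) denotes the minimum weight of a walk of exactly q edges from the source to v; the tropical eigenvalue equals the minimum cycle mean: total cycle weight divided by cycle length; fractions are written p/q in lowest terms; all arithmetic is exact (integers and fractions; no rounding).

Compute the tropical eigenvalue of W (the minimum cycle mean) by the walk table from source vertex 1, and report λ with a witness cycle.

q=0: [0, ∞, ∞, ∞]
q=1: [∞, 4, ∞, 12]
q=2: [15, 20, 8, ∞]
q=3: [10, 19, 24, 27]
q=4: [26, 14, 23, 22]
Optimal cycle mean attained by: cycle 1->2->3->1, total 4 + 4 + 2, length 3.
Answer: λ = 10/3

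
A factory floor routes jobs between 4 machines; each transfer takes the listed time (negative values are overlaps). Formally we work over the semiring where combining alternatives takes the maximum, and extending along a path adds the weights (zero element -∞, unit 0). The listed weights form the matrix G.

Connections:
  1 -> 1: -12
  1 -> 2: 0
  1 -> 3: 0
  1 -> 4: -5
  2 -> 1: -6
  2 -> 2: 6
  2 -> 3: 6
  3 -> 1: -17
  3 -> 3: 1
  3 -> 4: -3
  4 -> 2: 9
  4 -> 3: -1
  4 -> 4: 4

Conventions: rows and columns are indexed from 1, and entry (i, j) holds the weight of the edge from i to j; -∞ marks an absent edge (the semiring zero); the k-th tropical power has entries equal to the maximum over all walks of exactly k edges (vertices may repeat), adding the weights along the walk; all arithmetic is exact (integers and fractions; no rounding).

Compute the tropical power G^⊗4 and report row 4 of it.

G^⊗2:
  [-6, 6, 6, -1]
  [0, 12, 12, 3]
  [-16, 6, 2, 1]
  [3, 15, 15, 8]
G^⊗3:
  [0, 12, 12, 3]
  [6, 18, 18, 9]
  [0, 12, 12, 5]
  [9, 21, 21, 12]
G^⊗4:
  [6, 18, 18, 9]
  [12, 24, 24, 15]
  [6, 18, 18, 9]
  [15, 27, 27, 18]
Answer: row 4 of G^⊗4 = [15, 27, 27, 18]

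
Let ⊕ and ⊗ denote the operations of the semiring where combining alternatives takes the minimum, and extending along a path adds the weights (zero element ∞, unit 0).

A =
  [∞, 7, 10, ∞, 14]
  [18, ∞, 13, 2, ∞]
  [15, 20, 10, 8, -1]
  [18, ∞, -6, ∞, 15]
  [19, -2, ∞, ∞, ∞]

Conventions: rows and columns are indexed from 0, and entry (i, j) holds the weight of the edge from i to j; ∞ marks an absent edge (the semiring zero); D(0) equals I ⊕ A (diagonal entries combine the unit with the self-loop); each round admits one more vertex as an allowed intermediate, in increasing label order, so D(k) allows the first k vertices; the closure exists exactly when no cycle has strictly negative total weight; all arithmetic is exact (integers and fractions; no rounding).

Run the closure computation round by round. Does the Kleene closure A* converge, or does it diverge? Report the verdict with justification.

D(0):
  [0, 7, 10, ∞, 14]
  [18, 0, 13, 2, ∞]
  [15, 20, 0, 8, -1]
  [18, ∞, -6, 0, 15]
  [19, -2, ∞, ∞, 0]
D(1):
  [0, 7, 10, ∞, 14]
  [18, 0, 13, 2, 32]
  [15, 20, 0, 8, -1]
  [18, 25, -6, 0, 15]
  [19, -2, 29, ∞, 0]
D(2):
  [0, 7, 10, 9, 14]
  [18, 0, 13, 2, 32]
  [15, 20, 0, 8, -1]
  [18, 25, -6, 0, 15]
  [16, -2, 11, 0, 0]
D(3):
  [0, 7, 10, 9, 9]
  [18, 0, 13, 2, 12]
  [15, 20, 0, 8, -1]
  [9, 14, -6, 0, -7]
  [16, -2, 11, 0, 0]
Detection: at round 4, diagonal entry (4, 4) turns strictly negative.
Key observation: the cycle 4->1->3->2->4 has total weight (-2) + 2 + (-6) + (-1), which is strictly negative.
Answer: DIVERGES — negative cycle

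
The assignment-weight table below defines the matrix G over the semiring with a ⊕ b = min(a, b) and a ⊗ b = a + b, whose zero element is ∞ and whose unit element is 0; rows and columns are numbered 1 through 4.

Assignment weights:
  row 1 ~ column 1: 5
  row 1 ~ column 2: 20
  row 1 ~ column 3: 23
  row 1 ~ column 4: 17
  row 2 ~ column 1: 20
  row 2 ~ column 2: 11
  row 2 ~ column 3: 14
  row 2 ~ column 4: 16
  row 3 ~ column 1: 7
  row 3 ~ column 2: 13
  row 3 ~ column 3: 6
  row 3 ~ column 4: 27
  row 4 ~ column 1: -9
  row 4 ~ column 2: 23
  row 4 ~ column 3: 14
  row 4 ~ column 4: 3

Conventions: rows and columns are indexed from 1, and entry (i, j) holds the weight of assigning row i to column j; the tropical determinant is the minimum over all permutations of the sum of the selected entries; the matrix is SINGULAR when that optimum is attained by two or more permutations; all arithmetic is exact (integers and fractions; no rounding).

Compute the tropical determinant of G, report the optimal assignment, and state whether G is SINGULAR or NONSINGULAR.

σ = (1, 2, 3, 4): 5 + 11 + 6 + 3 = 25
σ = (1, 2, 4, 3): 5 + 11 + 27 + 14 = 57
σ = (1, 3, 2, 4): 5 + 14 + 13 + 3 = 35
σ = (1, 3, 4, 2): 5 + 14 + 27 + 23 = 69
σ = (1, 4, 2, 3): 5 + 16 + 13 + 14 = 48
σ = (1, 4, 3, 2): 5 + 16 + 6 + 23 = 50
σ = (2, 1, 3, 4): 20 + 20 + 6 + 3 = 49
σ = (2, 1, 4, 3): 20 + 20 + 27 + 14 = 81
σ = (2, 3, 1, 4): 20 + 14 + 7 + 3 = 44
σ = (2, 3, 4, 1): 20 + 14 + 27 + (-9) = 52
σ = (2, 4, 1, 3): 20 + 16 + 7 + 14 = 57
σ = (2, 4, 3, 1): 20 + 16 + 6 + (-9) = 33
σ = (3, 1, 2, 4): 23 + 20 + 13 + 3 = 59
σ = (3, 1, 4, 2): 23 + 20 + 27 + 23 = 93
σ = (3, 2, 1, 4): 23 + 11 + 7 + 3 = 44
σ = (3, 2, 4, 1): 23 + 11 + 27 + (-9) = 52
σ = (3, 4, 1, 2): 23 + 16 + 7 + 23 = 69
σ = (3, 4, 2, 1): 23 + 16 + 13 + (-9) = 43
σ = (4, 1, 2, 3): 17 + 20 + 13 + 14 = 64
σ = (4, 1, 3, 2): 17 + 20 + 6 + 23 = 66
σ = (4, 2, 1, 3): 17 + 11 + 7 + 14 = 49
σ = (4, 2, 3, 1): 17 + 11 + 6 + (-9) = 25
σ = (4, 3, 1, 2): 17 + 14 + 7 + 23 = 61
σ = (4, 3, 2, 1): 17 + 14 + 13 + (-9) = 35
Optimal value attained by: σ = (1, 2, 3, 4).
Answer: det⊕(G) = 25; verdict: SINGULAR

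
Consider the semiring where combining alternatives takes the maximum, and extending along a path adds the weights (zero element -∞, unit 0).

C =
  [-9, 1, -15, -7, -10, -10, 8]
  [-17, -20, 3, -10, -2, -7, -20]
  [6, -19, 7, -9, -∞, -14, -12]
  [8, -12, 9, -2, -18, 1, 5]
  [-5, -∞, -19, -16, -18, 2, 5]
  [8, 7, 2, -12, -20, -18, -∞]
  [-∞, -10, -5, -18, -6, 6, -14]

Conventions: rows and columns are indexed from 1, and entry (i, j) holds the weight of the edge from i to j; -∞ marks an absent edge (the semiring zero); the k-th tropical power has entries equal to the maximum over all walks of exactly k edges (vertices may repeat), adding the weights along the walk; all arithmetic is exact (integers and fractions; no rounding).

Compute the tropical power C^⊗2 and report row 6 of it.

C^⊗2:
  [1, -2, 4, -9, 2, 14, -1]
  [9, 0, 10, -6, -20, 0, 3]
  [13, 7, 14, -1, -4, -4, 14]
  [15, 9, 16, 1, -1, 11, 16]
  [10, 9, 4, -10, -1, 11, 3]
  [8, 9, 10, 1, 5, 0, 16]
  [14, 13, 8, -6, -12, -4, -1]
Answer: row 6 of C^⊗2 = [8, 9, 10, 1, 5, 0, 16]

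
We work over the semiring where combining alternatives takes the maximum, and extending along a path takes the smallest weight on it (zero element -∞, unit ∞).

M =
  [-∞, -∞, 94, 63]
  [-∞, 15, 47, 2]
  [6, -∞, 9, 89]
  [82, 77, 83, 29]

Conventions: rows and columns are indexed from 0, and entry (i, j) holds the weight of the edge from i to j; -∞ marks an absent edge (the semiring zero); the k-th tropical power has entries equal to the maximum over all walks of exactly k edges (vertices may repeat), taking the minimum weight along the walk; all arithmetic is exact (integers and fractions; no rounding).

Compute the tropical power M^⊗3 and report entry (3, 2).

M^⊗2:
  [63, 63, 63, 89]
  [6, 15, 15, 47]
  [82, 77, 83, 29]
  [29, 29, 82, 83]
M^⊗3:
  [82, 77, 83, 63]
  [47, 47, 47, 29]
  [29, 29, 82, 83]
  [82, 77, 83, 82]
Key observation: the optimum is the walk 3->2->3->2, with weight 83 min 89 min 83 = 83.
Optimal value attained by: walk 3->2->3->2.
Answer: (M^⊗3)[3][2] = 83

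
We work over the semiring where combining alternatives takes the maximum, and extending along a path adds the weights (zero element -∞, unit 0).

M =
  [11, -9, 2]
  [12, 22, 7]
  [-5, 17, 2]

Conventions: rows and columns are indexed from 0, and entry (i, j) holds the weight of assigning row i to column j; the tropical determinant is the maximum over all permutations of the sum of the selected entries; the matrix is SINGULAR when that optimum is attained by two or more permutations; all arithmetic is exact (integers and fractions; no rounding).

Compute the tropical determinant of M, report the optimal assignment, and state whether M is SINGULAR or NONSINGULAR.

σ = (0, 1, 2): 11 + 22 + 2 = 35
σ = (0, 2, 1): 11 + 7 + 17 = 35
σ = (1, 0, 2): (-9) + 12 + 2 = 5
σ = (1, 2, 0): (-9) + 7 + (-5) = -7
σ = (2, 0, 1): 2 + 12 + 17 = 31
σ = (2, 1, 0): 2 + 22 + (-5) = 19
Optimal value attained by: σ = (0, 1, 2).
Answer: det⊕(M) = 35; verdict: SINGULAR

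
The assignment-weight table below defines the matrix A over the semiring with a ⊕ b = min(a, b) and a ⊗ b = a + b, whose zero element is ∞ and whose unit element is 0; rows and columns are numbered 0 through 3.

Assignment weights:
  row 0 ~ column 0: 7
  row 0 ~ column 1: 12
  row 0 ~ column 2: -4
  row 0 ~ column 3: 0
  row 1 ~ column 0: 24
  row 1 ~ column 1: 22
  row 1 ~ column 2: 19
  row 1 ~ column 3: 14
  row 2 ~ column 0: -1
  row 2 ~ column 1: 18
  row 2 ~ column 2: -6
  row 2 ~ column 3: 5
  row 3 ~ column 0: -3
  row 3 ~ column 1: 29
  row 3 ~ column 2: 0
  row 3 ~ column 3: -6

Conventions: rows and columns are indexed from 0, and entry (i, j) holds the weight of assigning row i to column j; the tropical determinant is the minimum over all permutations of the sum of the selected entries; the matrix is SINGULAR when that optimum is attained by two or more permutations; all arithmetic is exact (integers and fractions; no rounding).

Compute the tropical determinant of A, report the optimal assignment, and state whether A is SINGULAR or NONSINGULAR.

σ = (0, 1, 2, 3): 7 + 22 + (-6) + (-6) = 17
σ = (0, 1, 3, 2): 7 + 22 + 5 + 0 = 34
σ = (0, 2, 1, 3): 7 + 19 + 18 + (-6) = 38
σ = (0, 2, 3, 1): 7 + 19 + 5 + 29 = 60
σ = (0, 3, 1, 2): 7 + 14 + 18 + 0 = 39
σ = (0, 3, 2, 1): 7 + 14 + (-6) + 29 = 44
σ = (1, 0, 2, 3): 12 + 24 + (-6) + (-6) = 24
σ = (1, 0, 3, 2): 12 + 24 + 5 + 0 = 41
σ = (1, 2, 0, 3): 12 + 19 + (-1) + (-6) = 24
σ = (1, 2, 3, 0): 12 + 19 + 5 + (-3) = 33
σ = (1, 3, 0, 2): 12 + 14 + (-1) + 0 = 25
σ = (1, 3, 2, 0): 12 + 14 + (-6) + (-3) = 17
σ = (2, 0, 1, 3): (-4) + 24 + 18 + (-6) = 32
σ = (2, 0, 3, 1): (-4) + 24 + 5 + 29 = 54
σ = (2, 1, 0, 3): (-4) + 22 + (-1) + (-6) = 11
σ = (2, 1, 3, 0): (-4) + 22 + 5 + (-3) = 20
σ = (2, 3, 0, 1): (-4) + 14 + (-1) + 29 = 38
σ = (2, 3, 1, 0): (-4) + 14 + 18 + (-3) = 25
σ = (3, 0, 1, 2): 0 + 24 + 18 + 0 = 42
σ = (3, 0, 2, 1): 0 + 24 + (-6) + 29 = 47
σ = (3, 1, 0, 2): 0 + 22 + (-1) + 0 = 21
σ = (3, 1, 2, 0): 0 + 22 + (-6) + (-3) = 13
σ = (3, 2, 0, 1): 0 + 19 + (-1) + 29 = 47
σ = (3, 2, 1, 0): 0 + 19 + 18 + (-3) = 34
Optimal value attained by: σ = (2, 1, 0, 3).
Answer: det⊕(A) = 11; verdict: NONSINGULAR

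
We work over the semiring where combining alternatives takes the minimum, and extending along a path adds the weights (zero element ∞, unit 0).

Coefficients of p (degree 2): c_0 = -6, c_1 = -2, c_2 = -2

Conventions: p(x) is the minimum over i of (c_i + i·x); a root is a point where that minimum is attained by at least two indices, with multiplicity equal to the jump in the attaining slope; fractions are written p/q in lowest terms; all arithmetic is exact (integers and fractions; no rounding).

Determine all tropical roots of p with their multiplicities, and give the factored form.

hull edge (i=0, c=-6) to (i=2, c=-2): slope 2, span 2
Factored form: p(x) = -2 ⊗ (x ⊕ (-2)) ⊗ (x ⊕ (-2))
Answer: roots = -2 (mult 2)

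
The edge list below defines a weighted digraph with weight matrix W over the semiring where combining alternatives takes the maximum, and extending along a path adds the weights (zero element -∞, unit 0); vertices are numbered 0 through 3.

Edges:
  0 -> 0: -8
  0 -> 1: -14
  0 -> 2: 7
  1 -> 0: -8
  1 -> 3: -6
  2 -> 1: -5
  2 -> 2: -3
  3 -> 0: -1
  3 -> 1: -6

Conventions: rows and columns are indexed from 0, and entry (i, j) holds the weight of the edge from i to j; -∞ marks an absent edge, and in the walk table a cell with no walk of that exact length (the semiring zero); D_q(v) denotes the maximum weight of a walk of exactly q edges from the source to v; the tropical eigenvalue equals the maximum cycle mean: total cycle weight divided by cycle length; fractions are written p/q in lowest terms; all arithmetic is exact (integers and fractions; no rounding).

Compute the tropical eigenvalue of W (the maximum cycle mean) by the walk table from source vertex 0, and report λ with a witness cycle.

q=0: [0, -∞, -∞, -∞]
q=1: [-8, -14, 7, -∞]
q=2: [-16, 2, 4, -20]
q=3: [-6, -1, 1, -4]
q=4: [-5, -4, 1, -7]
Optimal cycle mean attained by: cycle 0->2->1->3->0, total 7 + (-5) + (-6) + (-1), length 4.
Answer: λ = -5/4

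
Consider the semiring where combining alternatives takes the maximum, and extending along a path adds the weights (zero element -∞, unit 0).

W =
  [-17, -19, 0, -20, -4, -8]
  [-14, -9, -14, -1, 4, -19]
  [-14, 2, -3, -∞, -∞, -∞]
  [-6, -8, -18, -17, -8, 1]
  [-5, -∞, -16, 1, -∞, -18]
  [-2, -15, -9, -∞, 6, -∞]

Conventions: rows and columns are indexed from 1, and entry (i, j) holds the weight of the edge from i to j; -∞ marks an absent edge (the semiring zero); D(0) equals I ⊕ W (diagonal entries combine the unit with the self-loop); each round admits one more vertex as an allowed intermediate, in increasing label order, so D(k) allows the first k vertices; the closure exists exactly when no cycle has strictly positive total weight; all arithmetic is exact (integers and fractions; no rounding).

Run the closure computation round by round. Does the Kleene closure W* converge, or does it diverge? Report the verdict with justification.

D(0):
  [0, -19, 0, -20, -4, -8]
  [-14, 0, -14, -1, 4, -19]
  [-14, 2, 0, -∞, -∞, -∞]
  [-6, -8, -18, 0, -8, 1]
  [-5, -∞, -16, 1, 0, -18]
  [-2, -15, -9, -∞, 6, 0]
D(1):
  [0, -19, 0, -20, -4, -8]
  [-14, 0, -14, -1, 4, -19]
  [-14, 2, 0, -34, -18, -22]
  [-6, -8, -6, 0, -8, 1]
  [-5, -24, -5, 1, 0, -13]
  [-2, -15, -2, -22, 6, 0]
D(2):
  [0, -19, 0, -20, -4, -8]
  [-14, 0, -14, -1, 4, -19]
  [-12, 2, 0, 1, 6, -17]
  [-6, -8, -6, 0, -4, 1]
  [-5, -24, -5, 1, 0, -13]
  [-2, -15, -2, -16, 6, 0]
Detection: at round 3, diagonal entry (5, 5) turns strictly positive.
Key observation: the cycle 5->1->3->2->5 has total weight (-5) + 0 + 2 + 4, which is strictly positive.
Answer: DIVERGES — positive cycle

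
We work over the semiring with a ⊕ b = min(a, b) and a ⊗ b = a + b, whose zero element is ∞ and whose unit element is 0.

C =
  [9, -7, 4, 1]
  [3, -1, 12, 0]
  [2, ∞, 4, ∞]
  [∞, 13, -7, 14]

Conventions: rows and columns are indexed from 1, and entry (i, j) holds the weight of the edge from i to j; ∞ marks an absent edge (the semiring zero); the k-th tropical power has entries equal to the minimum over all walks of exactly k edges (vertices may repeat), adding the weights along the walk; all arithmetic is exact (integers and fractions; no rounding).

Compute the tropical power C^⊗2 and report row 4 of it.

C^⊗2:
  [-4, -8, -6, -7]
  [2, -4, -7, -1]
  [6, -5, 6, 3]
  [-5, 12, -3, 13]
Answer: row 4 of C^⊗2 = [-5, 12, -3, 13]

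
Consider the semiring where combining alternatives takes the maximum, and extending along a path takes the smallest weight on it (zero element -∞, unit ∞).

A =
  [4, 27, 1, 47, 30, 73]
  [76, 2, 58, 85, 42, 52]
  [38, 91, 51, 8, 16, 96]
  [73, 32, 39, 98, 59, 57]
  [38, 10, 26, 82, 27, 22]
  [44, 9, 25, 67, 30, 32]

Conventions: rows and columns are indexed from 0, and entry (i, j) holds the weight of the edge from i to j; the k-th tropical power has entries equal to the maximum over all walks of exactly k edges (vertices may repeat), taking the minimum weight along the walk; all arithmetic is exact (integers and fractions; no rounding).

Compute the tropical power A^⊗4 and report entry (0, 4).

A^⊗2:
  [47, 32, 39, 67, 47, 47]
  [73, 58, 51, 85, 59, 73]
  [76, 51, 58, 85, 42, 52]
  [73, 39, 39, 98, 59, 73]
  [73, 32, 39, 82, 59, 57]
  [67, 32, 39, 67, 59, 57]
A^⊗3:
  [67, 39, 39, 67, 59, 57]
  [73, 51, 58, 85, 59, 73]
  [73, 58, 51, 85, 59, 73]
  [73, 39, 39, 98, 59, 73]
  [73, 39, 39, 82, 59, 73]
  [67, 39, 39, 67, 59, 67]
A^⊗4:
  [67, 39, 39, 67, 59, 67]
  [73, 58, 51, 85, 59, 73]
  [73, 51, 58, 85, 59, 73]
  [73, 39, 39, 98, 59, 73]
  [73, 39, 39, 82, 59, 73]
  [67, 39, 39, 67, 59, 67]
Key observation: the optimum is the walk 0->5->3->3->4, with weight 73 min 67 min 98 min 59 = 59.
Optimal value attained by: walk 0->5->3->3->4.
Answer: (A^⊗4)[0][4] = 59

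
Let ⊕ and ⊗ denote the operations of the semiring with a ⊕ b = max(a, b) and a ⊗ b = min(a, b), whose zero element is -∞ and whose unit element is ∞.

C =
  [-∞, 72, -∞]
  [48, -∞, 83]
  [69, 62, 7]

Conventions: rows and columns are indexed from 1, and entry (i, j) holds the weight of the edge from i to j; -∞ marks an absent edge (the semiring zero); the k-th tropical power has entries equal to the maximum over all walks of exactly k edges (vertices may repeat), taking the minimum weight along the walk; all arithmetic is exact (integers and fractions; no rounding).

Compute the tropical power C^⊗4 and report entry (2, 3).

C^⊗2:
  [48, -∞, 72]
  [69, 62, 7]
  [48, 69, 62]
C^⊗3:
  [69, 62, 7]
  [48, 69, 62]
  [62, 62, 69]
C^⊗4:
  [48, 69, 62]
  [62, 62, 69]
  [69, 62, 62]
Key observation: the optimum is the walk 2->3->1->2->3, with weight 83 min 69 min 72 min 83 = 69.
Optimal value attained by: walk 2->3->1->2->3.
Answer: (C^⊗4)[2][3] = 69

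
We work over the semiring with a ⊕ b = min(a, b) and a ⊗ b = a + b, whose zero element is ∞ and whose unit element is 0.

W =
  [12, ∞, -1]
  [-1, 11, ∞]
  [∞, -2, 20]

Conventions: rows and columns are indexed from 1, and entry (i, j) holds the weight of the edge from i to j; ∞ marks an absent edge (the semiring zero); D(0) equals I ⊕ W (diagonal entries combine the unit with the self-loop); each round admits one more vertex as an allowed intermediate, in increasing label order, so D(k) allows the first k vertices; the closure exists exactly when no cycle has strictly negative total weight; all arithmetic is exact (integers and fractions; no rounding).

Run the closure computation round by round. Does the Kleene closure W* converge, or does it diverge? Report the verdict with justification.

D(0):
  [0, ∞, -1]
  [-1, 0, ∞]
  [∞, -2, 0]
D(1):
  [0, ∞, -1]
  [-1, 0, -2]
  [∞, -2, 0]
Detection: at round 2, diagonal entry (3, 3) turns strictly negative.
Key observation: the cycle 3->2->1->3 has total weight (-2) + (-1) + (-1), which is strictly negative.
Answer: DIVERGES — negative cycle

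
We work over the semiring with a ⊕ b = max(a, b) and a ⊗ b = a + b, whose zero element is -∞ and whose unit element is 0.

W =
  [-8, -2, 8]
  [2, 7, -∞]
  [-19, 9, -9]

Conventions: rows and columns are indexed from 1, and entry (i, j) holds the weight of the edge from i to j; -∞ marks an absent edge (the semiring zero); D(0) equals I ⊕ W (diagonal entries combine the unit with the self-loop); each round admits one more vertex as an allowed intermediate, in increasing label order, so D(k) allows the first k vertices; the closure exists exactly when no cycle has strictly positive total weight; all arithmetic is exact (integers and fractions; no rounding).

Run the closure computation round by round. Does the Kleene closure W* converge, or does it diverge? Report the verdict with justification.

Detection: at round 0, diagonal entry (2, 2) turns strictly positive.
Key observation: the cycle 2->2 has total weight 7, which is strictly positive.
Answer: DIVERGES — positive cycle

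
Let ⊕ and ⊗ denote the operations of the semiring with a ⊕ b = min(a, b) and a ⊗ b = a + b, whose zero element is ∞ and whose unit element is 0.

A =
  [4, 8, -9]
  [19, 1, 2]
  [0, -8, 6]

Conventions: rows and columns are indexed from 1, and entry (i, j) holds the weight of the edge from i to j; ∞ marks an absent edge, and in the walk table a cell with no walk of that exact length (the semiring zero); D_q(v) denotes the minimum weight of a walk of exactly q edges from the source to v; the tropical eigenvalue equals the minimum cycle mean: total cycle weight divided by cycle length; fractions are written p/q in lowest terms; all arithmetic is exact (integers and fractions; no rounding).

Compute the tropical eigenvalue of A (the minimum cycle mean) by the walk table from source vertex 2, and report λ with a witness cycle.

q=0: [∞, 0, ∞]
q=1: [19, 1, 2]
q=2: [2, -6, 3]
q=3: [3, -5, -7]
Optimal cycle mean attained by: cycle 1->3->1, total (-9) + 0, length 2.
Answer: λ = -9/2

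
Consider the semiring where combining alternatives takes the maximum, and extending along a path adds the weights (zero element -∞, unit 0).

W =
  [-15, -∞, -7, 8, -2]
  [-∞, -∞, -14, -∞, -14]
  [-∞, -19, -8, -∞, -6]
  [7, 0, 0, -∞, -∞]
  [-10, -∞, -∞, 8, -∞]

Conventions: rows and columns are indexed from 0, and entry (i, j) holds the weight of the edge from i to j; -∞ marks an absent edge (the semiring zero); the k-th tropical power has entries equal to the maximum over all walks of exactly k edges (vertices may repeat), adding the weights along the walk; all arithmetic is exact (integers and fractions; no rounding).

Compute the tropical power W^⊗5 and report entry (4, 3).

W^⊗2:
  [15, 8, 8, 6, -13]
  [-24, -33, -22, -6, -20]
  [-16, -27, -16, 2, -14]
  [-8, -19, 0, 15, 5]
  [15, 8, 8, -2, -12]
W^⊗3:
  [13, 6, 8, 23, 13]
  [1, -6, -6, -12, -26]
  [9, 2, 2, -6, -18]
  [22, 15, 15, 13, -6]
  [5, -2, 8, 23, 13]
W^⊗4:
  [30, 23, 23, 21, 11]
  [-5, -12, -6, 9, -1]
  [1, -6, 2, 17, 7]
  [20, 13, 15, 30, 20]
  [30, 23, 23, 21, 3]
W^⊗5:
  [28, 21, 23, 38, 28]
  [16, 9, 9, 7, -7]
  [24, 17, 17, 15, -1]
  [37, 30, 30, 28, 18]
  [28, 21, 23, 38, 28]
Key observation: the optimum is the walk 4->3->0->3->0->3, with weight 8 + 7 + 8 + 7 + 8 = 38.
Optimal value attained by: walk 4->3->0->3->0->3.
Answer: (W^⊗5)[4][3] = 38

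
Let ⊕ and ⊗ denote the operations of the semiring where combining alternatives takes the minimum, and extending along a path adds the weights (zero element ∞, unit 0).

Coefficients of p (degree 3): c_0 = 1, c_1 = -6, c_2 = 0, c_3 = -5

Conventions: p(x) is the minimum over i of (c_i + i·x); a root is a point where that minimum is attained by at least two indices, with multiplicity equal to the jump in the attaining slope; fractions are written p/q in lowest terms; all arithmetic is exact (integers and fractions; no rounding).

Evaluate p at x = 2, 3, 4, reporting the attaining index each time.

p(2) = min(1+0·2=1, -6+1·2=-4, 0+2·2=4, -5+3·2=1) = -4 (attained by i=1)
p(3) = min(1+0·3=1, -6+1·3=-3, 0+2·3=6, -5+3·3=4) = -3 (attained by i=1)
p(4) = min(1+0·4=1, -6+1·4=-2, 0+2·4=8, -5+3·4=7) = -2 (attained by i=1)
Answer: p(2) = -4; p(3) = -3; p(4) = -2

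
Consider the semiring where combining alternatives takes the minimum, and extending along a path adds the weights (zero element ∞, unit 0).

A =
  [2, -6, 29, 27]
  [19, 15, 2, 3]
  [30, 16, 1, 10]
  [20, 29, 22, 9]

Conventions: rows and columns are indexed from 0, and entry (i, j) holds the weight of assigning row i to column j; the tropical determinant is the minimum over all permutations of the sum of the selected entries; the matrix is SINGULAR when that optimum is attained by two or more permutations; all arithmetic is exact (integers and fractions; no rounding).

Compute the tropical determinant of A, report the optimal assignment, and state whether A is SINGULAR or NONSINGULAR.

σ = (0, 1, 2, 3): 2 + 15 + 1 + 9 = 27
σ = (0, 1, 3, 2): 2 + 15 + 10 + 22 = 49
σ = (0, 2, 1, 3): 2 + 2 + 16 + 9 = 29
σ = (0, 2, 3, 1): 2 + 2 + 10 + 29 = 43
σ = (0, 3, 1, 2): 2 + 3 + 16 + 22 = 43
σ = (0, 3, 2, 1): 2 + 3 + 1 + 29 = 35
σ = (1, 0, 2, 3): (-6) + 19 + 1 + 9 = 23
σ = (1, 0, 3, 2): (-6) + 19 + 10 + 22 = 45
σ = (1, 2, 0, 3): (-6) + 2 + 30 + 9 = 35
σ = (1, 2, 3, 0): (-6) + 2 + 10 + 20 = 26
σ = (1, 3, 0, 2): (-6) + 3 + 30 + 22 = 49
σ = (1, 3, 2, 0): (-6) + 3 + 1 + 20 = 18
σ = (2, 0, 1, 3): 29 + 19 + 16 + 9 = 73
σ = (2, 0, 3, 1): 29 + 19 + 10 + 29 = 87
σ = (2, 1, 0, 3): 29 + 15 + 30 + 9 = 83
σ = (2, 1, 3, 0): 29 + 15 + 10 + 20 = 74
σ = (2, 3, 0, 1): 29 + 3 + 30 + 29 = 91
σ = (2, 3, 1, 0): 29 + 3 + 16 + 20 = 68
σ = (3, 0, 1, 2): 27 + 19 + 16 + 22 = 84
σ = (3, 0, 2, 1): 27 + 19 + 1 + 29 = 76
σ = (3, 1, 0, 2): 27 + 15 + 30 + 22 = 94
σ = (3, 1, 2, 0): 27 + 15 + 1 + 20 = 63
σ = (3, 2, 0, 1): 27 + 2 + 30 + 29 = 88
σ = (3, 2, 1, 0): 27 + 2 + 16 + 20 = 65
Optimal value attained by: σ = (1, 3, 2, 0).
Answer: det⊕(A) = 18; verdict: NONSINGULAR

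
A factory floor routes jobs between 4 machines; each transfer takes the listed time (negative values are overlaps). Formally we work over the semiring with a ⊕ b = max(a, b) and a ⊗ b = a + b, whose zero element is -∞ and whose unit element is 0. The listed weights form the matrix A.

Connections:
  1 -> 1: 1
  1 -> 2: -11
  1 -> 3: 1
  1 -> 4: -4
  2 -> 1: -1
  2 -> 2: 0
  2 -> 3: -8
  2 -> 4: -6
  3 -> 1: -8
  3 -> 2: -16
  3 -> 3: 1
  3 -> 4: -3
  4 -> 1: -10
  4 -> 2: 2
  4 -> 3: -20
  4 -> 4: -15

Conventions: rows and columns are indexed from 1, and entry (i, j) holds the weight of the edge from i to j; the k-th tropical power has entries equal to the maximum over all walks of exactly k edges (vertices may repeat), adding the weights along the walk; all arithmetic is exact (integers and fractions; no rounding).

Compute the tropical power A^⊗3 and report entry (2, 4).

A^⊗2:
  [2, -2, 2, -2]
  [0, 0, 0, -5]
  [-7, -1, 2, -2]
  [1, 2, -6, -4]
A^⊗3:
  [3, 0, 3, -1]
  [1, 0, 1, -3]
  [-2, 0, 3, -1]
  [2, 2, 2, -3]
Key observation: the optimum is the walk 2->1->3->4, with weight (-1) + 1 + (-3) = -3.
Optimal value attained by: walk 2->1->3->4.
Answer: (A^⊗3)[2][4] = -3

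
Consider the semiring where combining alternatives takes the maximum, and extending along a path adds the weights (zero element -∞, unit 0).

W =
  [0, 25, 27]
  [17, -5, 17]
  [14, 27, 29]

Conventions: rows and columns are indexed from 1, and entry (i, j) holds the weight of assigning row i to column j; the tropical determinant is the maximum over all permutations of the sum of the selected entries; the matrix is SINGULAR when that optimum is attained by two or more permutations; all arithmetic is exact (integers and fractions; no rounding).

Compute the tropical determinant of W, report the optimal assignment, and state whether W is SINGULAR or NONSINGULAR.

σ = (1, 2, 3): 0 + (-5) + 29 = 24
σ = (1, 3, 2): 0 + 17 + 27 = 44
σ = (2, 1, 3): 25 + 17 + 29 = 71
σ = (2, 3, 1): 25 + 17 + 14 = 56
σ = (3, 1, 2): 27 + 17 + 27 = 71
σ = (3, 2, 1): 27 + (-5) + 14 = 36
Optimal value attained by: σ = (2, 1, 3).
Answer: det⊕(W) = 71; verdict: SINGULAR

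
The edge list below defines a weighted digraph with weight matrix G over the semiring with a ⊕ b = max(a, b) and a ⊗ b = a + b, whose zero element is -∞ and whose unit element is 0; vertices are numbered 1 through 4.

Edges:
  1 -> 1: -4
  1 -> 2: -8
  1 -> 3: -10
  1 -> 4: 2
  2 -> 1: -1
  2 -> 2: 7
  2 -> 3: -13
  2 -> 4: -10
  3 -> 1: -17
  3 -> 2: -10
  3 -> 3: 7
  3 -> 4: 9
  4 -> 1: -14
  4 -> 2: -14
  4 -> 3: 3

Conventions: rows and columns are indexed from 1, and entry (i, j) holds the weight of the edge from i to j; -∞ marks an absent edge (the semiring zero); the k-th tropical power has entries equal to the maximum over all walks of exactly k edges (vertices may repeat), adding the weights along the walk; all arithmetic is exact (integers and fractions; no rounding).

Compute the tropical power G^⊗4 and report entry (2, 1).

G^⊗2:
  [-8, -1, 5, -1]
  [6, 14, -6, 1]
  [-5, -3, 14, 16]
  [-14, -7, 10, 12]
G^⊗3:
  [-2, 6, 12, 14]
  [13, 21, 4, 8]
  [2, 4, 21, 23]
  [-2, 0, 17, 19]
G^⊗4:
  [5, 13, 19, 21]
  [20, 28, 11, 15]
  [9, 11, 28, 30]
  [5, 7, 24, 26]
Key observation: the optimum is the walk 2->2->2->2->1, with weight 7 + 7 + 7 + (-1) = 20.
Optimal value attained by: walk 2->2->2->2->1.
Answer: (G^⊗4)[2][1] = 20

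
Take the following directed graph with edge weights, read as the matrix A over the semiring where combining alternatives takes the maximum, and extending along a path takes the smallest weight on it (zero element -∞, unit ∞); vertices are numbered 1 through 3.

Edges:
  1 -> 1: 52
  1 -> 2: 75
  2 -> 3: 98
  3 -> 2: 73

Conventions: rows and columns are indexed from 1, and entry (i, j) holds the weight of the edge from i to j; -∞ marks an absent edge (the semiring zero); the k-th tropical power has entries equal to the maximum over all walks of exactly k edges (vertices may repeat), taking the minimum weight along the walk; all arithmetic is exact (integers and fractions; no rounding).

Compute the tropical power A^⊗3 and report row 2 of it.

A^⊗2:
  [52, 52, 75]
  [-∞, 73, -∞]
  [-∞, -∞, 73]
A^⊗3:
  [52, 73, 52]
  [-∞, -∞, 73]
  [-∞, 73, -∞]
Answer: row 2 of A^⊗3 = [-∞, -∞, 73]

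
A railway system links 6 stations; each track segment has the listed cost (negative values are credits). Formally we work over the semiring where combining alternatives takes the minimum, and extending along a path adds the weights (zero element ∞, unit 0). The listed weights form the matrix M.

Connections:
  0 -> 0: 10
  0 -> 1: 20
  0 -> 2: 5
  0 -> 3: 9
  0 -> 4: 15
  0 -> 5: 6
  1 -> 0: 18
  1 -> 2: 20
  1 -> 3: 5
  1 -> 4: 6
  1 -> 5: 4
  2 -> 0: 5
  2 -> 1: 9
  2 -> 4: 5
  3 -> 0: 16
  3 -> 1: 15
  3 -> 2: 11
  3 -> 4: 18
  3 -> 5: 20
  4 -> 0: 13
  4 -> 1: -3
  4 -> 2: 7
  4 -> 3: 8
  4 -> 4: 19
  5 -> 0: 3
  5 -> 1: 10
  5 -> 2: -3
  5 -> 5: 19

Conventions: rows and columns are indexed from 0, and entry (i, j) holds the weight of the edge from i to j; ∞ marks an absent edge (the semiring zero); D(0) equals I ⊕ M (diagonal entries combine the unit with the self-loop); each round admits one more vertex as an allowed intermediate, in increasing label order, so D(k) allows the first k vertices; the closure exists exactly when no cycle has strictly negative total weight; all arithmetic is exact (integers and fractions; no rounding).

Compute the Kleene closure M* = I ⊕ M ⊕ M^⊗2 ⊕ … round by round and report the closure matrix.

D(0):
  [0, 20, 5, 9, 15, 6]
  [18, 0, 20, 5, 6, 4]
  [5, 9, 0, ∞, 5, ∞]
  [16, 15, 11, 0, 18, 20]
  [13, -3, 7, 8, 0, ∞]
  [3, 10, -3, ∞, ∞, 0]
D(1):
  [0, 20, 5, 9, 15, 6]
  [18, 0, 20, 5, 6, 4]
  [5, 9, 0, 14, 5, 11]
  [16, 15, 11, 0, 18, 20]
  [13, -3, 7, 8, 0, 19]
  [3, 10, -3, 12, 18, 0]
D(2):
  [0, 20, 5, 9, 15, 6]
  [18, 0, 20, 5, 6, 4]
  [5, 9, 0, 14, 5, 11]
  [16, 15, 11, 0, 18, 19]
  [13, -3, 7, 2, 0, 1]
  [3, 10, -3, 12, 16, 0]
D(3):
  [0, 14, 5, 9, 10, 6]
  [18, 0, 20, 5, 6, 4]
  [5, 9, 0, 14, 5, 11]
  [16, 15, 11, 0, 16, 19]
  [12, -3, 7, 2, 0, 1]
  [2, 6, -3, 11, 2, 0]
D(4):
  [0, 14, 5, 9, 10, 6]
  [18, 0, 16, 5, 6, 4]
  [5, 9, 0, 14, 5, 11]
  [16, 15, 11, 0, 16, 19]
  [12, -3, 7, 2, 0, 1]
  [2, 6, -3, 11, 2, 0]
D(5):
  [0, 7, 5, 9, 10, 6]
  [18, 0, 13, 5, 6, 4]
  [5, 2, 0, 7, 5, 6]
  [16, 13, 11, 0, 16, 17]
  [12, -3, 7, 2, 0, 1]
  [2, -1, -3, 4, 2, 0]
D(6):
  [0, 5, 3, 9, 8, 6]
  [6, 0, 1, 5, 6, 4]
  [5, 2, 0, 7, 5, 6]
  [16, 13, 11, 0, 16, 17]
  [3, -3, -2, 2, 0, 1]
  [2, -1, -3, 4, 2, 0]
Answer: M* = [[0, 5, 3, 9, 8, 6], [6, 0, 1, 5, 6, 4], [5, 2, 0, 7, 5, 6], [16, 13, 11, 0, 16, 17], [3, -3, -2, 2, 0, 1], [2, -1, -3, 4, 2, 0]]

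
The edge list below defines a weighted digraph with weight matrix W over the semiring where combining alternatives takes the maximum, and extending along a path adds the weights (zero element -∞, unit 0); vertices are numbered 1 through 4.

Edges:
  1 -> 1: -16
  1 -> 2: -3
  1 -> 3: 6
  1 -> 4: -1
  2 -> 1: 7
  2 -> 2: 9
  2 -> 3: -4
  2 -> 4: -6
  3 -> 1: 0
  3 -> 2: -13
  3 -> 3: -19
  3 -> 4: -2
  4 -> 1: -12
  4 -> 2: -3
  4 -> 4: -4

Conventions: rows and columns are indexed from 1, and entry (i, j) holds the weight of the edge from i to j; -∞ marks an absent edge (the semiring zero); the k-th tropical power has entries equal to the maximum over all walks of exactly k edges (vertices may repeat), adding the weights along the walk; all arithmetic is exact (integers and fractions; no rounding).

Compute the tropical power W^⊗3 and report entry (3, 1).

W^⊗2:
  [6, 6, -7, 4]
  [16, 18, 13, 6]
  [-6, -3, 6, -1]
  [4, 6, -6, -8]
W^⊗3:
  [13, 15, 12, 5]
  [25, 27, 22, 15]
  [6, 6, 0, 4]
  [13, 15, 10, 3]
Key observation: the optimum is the walk 3->1->3->1, with weight 0 + 6 + 0 = 6.
Optimal value attained by: walk 3->1->3->1.
Answer: (W^⊗3)[3][1] = 6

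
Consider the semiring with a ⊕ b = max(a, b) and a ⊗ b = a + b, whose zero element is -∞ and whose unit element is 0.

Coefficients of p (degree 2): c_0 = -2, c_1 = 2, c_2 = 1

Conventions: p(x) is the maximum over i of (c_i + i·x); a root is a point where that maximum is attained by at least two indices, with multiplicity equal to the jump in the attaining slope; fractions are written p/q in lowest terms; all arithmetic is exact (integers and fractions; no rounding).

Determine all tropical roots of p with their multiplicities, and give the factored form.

hull edge (i=0, c=-2) to (i=1, c=2): slope 4, span 1
hull edge (i=1, c=2) to (i=2, c=1): slope -1, span 1
Factored form: p(x) = 1 ⊗ (x ⊕ (-4)) ⊗ (x ⊕ 1)
Answer: roots = -4 (mult 1), 1 (mult 1)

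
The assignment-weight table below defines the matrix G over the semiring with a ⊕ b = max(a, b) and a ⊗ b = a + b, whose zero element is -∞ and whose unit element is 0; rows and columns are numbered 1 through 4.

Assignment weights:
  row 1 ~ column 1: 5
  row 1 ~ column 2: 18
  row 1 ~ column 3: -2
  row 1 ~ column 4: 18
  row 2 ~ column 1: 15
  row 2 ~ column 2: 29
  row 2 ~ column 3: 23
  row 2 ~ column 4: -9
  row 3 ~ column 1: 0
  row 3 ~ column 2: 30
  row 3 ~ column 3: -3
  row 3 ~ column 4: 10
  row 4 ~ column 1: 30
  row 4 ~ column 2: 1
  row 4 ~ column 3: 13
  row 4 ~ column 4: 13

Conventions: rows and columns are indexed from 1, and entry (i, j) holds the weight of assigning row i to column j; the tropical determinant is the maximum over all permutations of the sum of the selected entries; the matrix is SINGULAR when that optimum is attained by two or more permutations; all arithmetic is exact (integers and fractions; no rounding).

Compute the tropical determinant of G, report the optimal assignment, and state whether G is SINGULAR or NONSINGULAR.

σ = (1, 2, 3, 4): 5 + 29 + (-3) + 13 = 44
σ = (1, 2, 4, 3): 5 + 29 + 10 + 13 = 57
σ = (1, 3, 2, 4): 5 + 23 + 30 + 13 = 71
σ = (1, 3, 4, 2): 5 + 23 + 10 + 1 = 39
σ = (1, 4, 2, 3): 5 + (-9) + 30 + 13 = 39
σ = (1, 4, 3, 2): 5 + (-9) + (-3) + 1 = -6
σ = (2, 1, 3, 4): 18 + 15 + (-3) + 13 = 43
σ = (2, 1, 4, 3): 18 + 15 + 10 + 13 = 56
σ = (2, 3, 1, 4): 18 + 23 + 0 + 13 = 54
σ = (2, 3, 4, 1): 18 + 23 + 10 + 30 = 81
σ = (2, 4, 1, 3): 18 + (-9) + 0 + 13 = 22
σ = (2, 4, 3, 1): 18 + (-9) + (-3) + 30 = 36
σ = (3, 1, 2, 4): (-2) + 15 + 30 + 13 = 56
σ = (3, 1, 4, 2): (-2) + 15 + 10 + 1 = 24
σ = (3, 2, 1, 4): (-2) + 29 + 0 + 13 = 40
σ = (3, 2, 4, 1): (-2) + 29 + 10 + 30 = 67
σ = (3, 4, 1, 2): (-2) + (-9) + 0 + 1 = -10
σ = (3, 4, 2, 1): (-2) + (-9) + 30 + 30 = 49
σ = (4, 1, 2, 3): 18 + 15 + 30 + 13 = 76
σ = (4, 1, 3, 2): 18 + 15 + (-3) + 1 = 31
σ = (4, 2, 1, 3): 18 + 29 + 0 + 13 = 60
σ = (4, 2, 3, 1): 18 + 29 + (-3) + 30 = 74
σ = (4, 3, 1, 2): 18 + 23 + 0 + 1 = 42
σ = (4, 3, 2, 1): 18 + 23 + 30 + 30 = 101
Optimal value attained by: σ = (4, 3, 2, 1).
Answer: det⊕(G) = 101; verdict: NONSINGULAR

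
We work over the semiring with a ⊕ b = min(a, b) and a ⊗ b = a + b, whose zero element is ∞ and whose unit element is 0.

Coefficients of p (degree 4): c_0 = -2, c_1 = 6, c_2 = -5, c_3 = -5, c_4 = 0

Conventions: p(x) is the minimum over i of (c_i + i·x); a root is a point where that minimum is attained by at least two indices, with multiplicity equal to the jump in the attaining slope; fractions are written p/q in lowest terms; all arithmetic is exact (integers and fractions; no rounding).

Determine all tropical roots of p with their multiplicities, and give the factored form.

hull edge (i=0, c=-2) to (i=2, c=-5): slope -3/2, span 2
hull edge (i=2, c=-5) to (i=3, c=-5): slope 0, span 1
hull edge (i=3, c=-5) to (i=4, c=0): slope 5, span 1
Factored form: p(x) = 0 ⊗ (x ⊕ (-5)) ⊗ (x ⊕ 0) ⊗ (x ⊕ 3/2) ⊗ (x ⊕ 3/2)
Answer: roots = -5 (mult 1), 0 (mult 1), 3/2 (mult 2)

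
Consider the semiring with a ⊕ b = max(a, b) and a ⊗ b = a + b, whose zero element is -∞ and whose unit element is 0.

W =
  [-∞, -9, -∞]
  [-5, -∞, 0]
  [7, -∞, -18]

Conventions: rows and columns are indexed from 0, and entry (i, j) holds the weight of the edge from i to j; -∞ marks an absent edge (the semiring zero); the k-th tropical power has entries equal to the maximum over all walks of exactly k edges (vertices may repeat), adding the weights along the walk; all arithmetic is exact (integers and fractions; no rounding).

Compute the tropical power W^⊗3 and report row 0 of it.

W^⊗2:
  [-14, -∞, -9]
  [7, -14, -18]
  [-11, -2, -36]
W^⊗3:
  [-2, -23, -27]
  [-11, -2, -14]
  [-7, -20, -2]
Answer: row 0 of W^⊗3 = [-2, -23, -27]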